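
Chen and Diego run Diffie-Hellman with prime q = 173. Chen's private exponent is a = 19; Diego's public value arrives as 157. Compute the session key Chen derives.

37

Shared key K = 157^19 mod 173.
157^1 ≡ 157 (mod 173)
157^2 = (157^1)^2 ≡ 157^2 = 24649 ≡ 83 (mod 173)
157^4 = (157^2)^2 ≡ 83^2 = 6889 ≡ 142 (mod 173)
157^8 = (157^4)^2 ≡ 142^2 = 20164 ≡ 96 (mod 173)
157^16 = (157^8)^2 ≡ 96^2 = 9216 ≡ 47 (mod 173)
157^19 = 157^16 · 157^2 · 157^1 ≡ 47 · 83 · 157 ≡ 37 (mod 173).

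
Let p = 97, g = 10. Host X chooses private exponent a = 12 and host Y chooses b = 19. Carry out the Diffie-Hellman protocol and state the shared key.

Host Y sends B = g^b mod p = 10^19 mod 97.
10^1 ≡ 10 (mod 97)
10^2 = (10^1)^2 ≡ 10^2 = 100 ≡ 3 (mod 97)
10^4 = (10^2)^2 ≡ 3^2 = 9 ≡ 9 (mod 97)
10^8 = (10^4)^2 ≡ 9^2 = 81 ≡ 81 (mod 97)
10^16 = (10^8)^2 ≡ 81^2 = 6561 ≡ 62 (mod 97)
10^19 = 10^16 · 10^2 · 10^1 ≡ 62 · 3 · 10 ≡ 17 (mod 97).
So B = 17. Host X then computes K = B^a mod p = 17^12 mod 97.
17^1 ≡ 17 (mod 97)
17^2 = (17^1)^2 ≡ 17^2 = 289 ≡ 95 (mod 97)
17^4 = (17^2)^2 ≡ 95^2 = 9025 ≡ 4 (mod 97)
17^8 = (17^4)^2 ≡ 4^2 = 16 ≡ 16 (mod 97)
17^12 = 17^8 · 17^4 ≡ 16 · 4 ≡ 64 (mod 97).

64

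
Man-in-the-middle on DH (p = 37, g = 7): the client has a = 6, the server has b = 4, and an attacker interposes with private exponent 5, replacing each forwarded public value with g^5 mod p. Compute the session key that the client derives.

10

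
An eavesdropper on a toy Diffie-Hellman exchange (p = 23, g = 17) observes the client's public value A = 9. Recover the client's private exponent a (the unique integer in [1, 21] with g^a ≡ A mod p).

Try successive powers of 17 modulo 23:
17^1 ≡ 17
17^2 ≡ 13
17^3 ≡ 14
17^4 ≡ 8
17^5 ≡ 21
17^6 ≡ 12
17^7 ≡ 20
17^8 ≡ 18
17^9 ≡ 7
17^10 ≡ 4
17^11 ≡ 22
17^12 ≡ 6
17^13 ≡ 10
17^14 ≡ 9
Found: a = 14.

14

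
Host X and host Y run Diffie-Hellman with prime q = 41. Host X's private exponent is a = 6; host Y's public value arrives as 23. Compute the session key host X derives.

Shared key K = 23^6 mod 41.
23^1 ≡ 23 (mod 41)
23^2 = (23^1)^2 ≡ 23^2 = 529 ≡ 37 (mod 41)
23^4 = (23^2)^2 ≡ 37^2 = 1369 ≡ 16 (mod 41)
23^6 = 23^4 · 23^2 ≡ 16 · 37 ≡ 18 (mod 41).

18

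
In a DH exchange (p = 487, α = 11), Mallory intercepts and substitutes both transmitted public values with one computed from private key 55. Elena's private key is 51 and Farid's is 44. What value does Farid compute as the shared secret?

100

Farid receives Mallory's public value M = 11^55 mod 487 instead of the honest one.
11^1 ≡ 11 (mod 487)
11^2 = (11^1)^2 ≡ 11^2 = 121 ≡ 121 (mod 487)
11^4 = (11^2)^2 ≡ 121^2 = 14641 ≡ 31 (mod 487)
11^8 = (11^4)^2 ≡ 31^2 = 961 ≡ 474 (mod 487)
11^16 = (11^8)^2 ≡ 474^2 = 224676 ≡ 169 (mod 487)
11^32 = (11^16)^2 ≡ 169^2 = 28561 ≡ 315 (mod 487)
11^55 = 11^32 · 11^16 · 11^4 · 11^2 · 11^1 ≡ 315 · 169 · 31 · 121 · 11 ≡ 86 (mod 487).
So M = 86. Farid computes K = M^44 mod 487.
86^1 ≡ 86 (mod 487)
86^2 = (86^1)^2 ≡ 86^2 = 7396 ≡ 91 (mod 487)
86^4 = (86^2)^2 ≡ 91^2 = 8281 ≡ 2 (mod 487)
86^8 = (86^4)^2 ≡ 2^2 = 4 ≡ 4 (mod 487)
86^16 = (86^8)^2 ≡ 4^2 = 16 ≡ 16 (mod 487)
86^32 = (86^16)^2 ≡ 16^2 = 256 ≡ 256 (mod 487)
86^44 = 86^32 · 86^8 · 86^4 ≡ 256 · 4 · 2 ≡ 100 (mod 487).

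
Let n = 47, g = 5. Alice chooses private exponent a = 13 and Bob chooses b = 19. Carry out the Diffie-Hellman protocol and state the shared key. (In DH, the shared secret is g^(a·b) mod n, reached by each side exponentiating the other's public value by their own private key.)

Alice sends A = g^a mod n = 5^13 mod 47.
5^1 ≡ 5 (mod 47)
5^2 = (5^1)^2 ≡ 5^2 = 25 ≡ 25 (mod 47)
5^4 = (5^2)^2 ≡ 25^2 = 625 ≡ 14 (mod 47)
5^8 = (5^4)^2 ≡ 14^2 = 196 ≡ 8 (mod 47)
5^13 = 5^8 · 5^4 · 5^1 ≡ 8 · 14 · 5 ≡ 43 (mod 47).
So A = 43. Bob then computes K = A^b mod n = 43^19 mod 47.
43^1 ≡ 43 (mod 47)
43^2 = (43^1)^2 ≡ 43^2 = 1849 ≡ 16 (mod 47)
43^4 = (43^2)^2 ≡ 16^2 = 256 ≡ 21 (mod 47)
43^8 = (43^4)^2 ≡ 21^2 = 441 ≡ 18 (mod 47)
43^16 = (43^8)^2 ≡ 18^2 = 324 ≡ 42 (mod 47)
43^19 = 43^16 · 43^2 · 43^1 ≡ 42 · 16 · 43 ≡ 38 (mod 47).

38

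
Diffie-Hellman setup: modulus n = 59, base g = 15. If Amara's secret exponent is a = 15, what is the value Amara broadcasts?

29

Public value = 15^15 (mod 59).
15^1 ≡ 15 (mod 59)
15^2 = (15^1)^2 ≡ 15^2 = 225 ≡ 48 (mod 59)
15^4 = (15^2)^2 ≡ 48^2 = 2304 ≡ 3 (mod 59)
15^8 = (15^4)^2 ≡ 3^2 = 9 ≡ 9 (mod 59)
15^15 = 15^8 · 15^4 · 15^2 · 15^1 ≡ 9 · 3 · 48 · 15 ≡ 29 (mod 59).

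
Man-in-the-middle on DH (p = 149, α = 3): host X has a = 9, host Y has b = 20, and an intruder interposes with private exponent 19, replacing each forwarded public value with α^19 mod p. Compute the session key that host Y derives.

104

Host Y receives an intruder's public value M = 3^19 mod 149 instead of the honest one.
3^1 ≡ 3 (mod 149)
3^2 = (3^1)^2 ≡ 3^2 = 9 ≡ 9 (mod 149)
3^4 = (3^2)^2 ≡ 9^2 = 81 ≡ 81 (mod 149)
3^8 = (3^4)^2 ≡ 81^2 = 6561 ≡ 5 (mod 149)
3^16 = (3^8)^2 ≡ 5^2 = 25 ≡ 25 (mod 149)
3^19 = 3^16 · 3^2 · 3^1 ≡ 25 · 9 · 3 ≡ 79 (mod 149).
So M = 79. Host Y computes K = M^20 mod 149.
79^1 ≡ 79 (mod 149)
79^2 = (79^1)^2 ≡ 79^2 = 6241 ≡ 132 (mod 149)
79^4 = (79^2)^2 ≡ 132^2 = 17424 ≡ 140 (mod 149)
79^8 = (79^4)^2 ≡ 140^2 = 19600 ≡ 81 (mod 149)
79^16 = (79^8)^2 ≡ 81^2 = 6561 ≡ 5 (mod 149)
79^20 = 79^16 · 79^4 ≡ 5 · 140 ≡ 104 (mod 149).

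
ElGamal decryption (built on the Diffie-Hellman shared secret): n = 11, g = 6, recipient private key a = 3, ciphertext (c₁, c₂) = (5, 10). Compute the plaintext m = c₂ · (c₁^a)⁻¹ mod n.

Shared mask s = c₁^a mod n = 5^3 mod 11.
5^1 ≡ 5 (mod 11)
5^2 = (5^1)^2 ≡ 5^2 = 25 ≡ 3 (mod 11)
5^3 = 5^2 · 5^1 ≡ 3 · 5 ≡ 4 (mod 11).
So s = 4; s⁻¹ ≡ 3 (mod 11).
m = c₂ · s⁻¹ mod 11 = 10 · 3 mod 11 = 8.

8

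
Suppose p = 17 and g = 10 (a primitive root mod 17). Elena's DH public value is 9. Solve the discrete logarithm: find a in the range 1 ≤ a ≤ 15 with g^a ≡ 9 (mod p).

6

Try successive powers of 10 modulo 17:
10^1 ≡ 10
10^2 ≡ 15
10^3 ≡ 14
10^4 ≡ 4
10^5 ≡ 6
10^6 ≡ 9
Found: a = 6.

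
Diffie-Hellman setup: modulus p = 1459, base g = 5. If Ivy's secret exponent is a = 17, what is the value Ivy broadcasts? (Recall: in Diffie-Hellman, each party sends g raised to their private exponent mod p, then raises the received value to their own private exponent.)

378

Public value = 5^17 mod 1459.
5^1 ≡ 5 (mod 1459)
5^2 = (5^1)^2 ≡ 5^2 = 25 ≡ 25 (mod 1459)
5^4 = (5^2)^2 ≡ 25^2 = 625 ≡ 625 (mod 1459)
5^8 = (5^4)^2 ≡ 625^2 = 390625 ≡ 1072 (mod 1459)
5^16 = (5^8)^2 ≡ 1072^2 = 1149184 ≡ 951 (mod 1459)
5^17 = 5^16 · 5^1 ≡ 951 · 5 ≡ 378 (mod 1459).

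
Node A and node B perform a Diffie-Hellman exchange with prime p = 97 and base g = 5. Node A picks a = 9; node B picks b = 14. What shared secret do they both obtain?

79

Node B sends B = g^b mod p = 5^14 mod 97.
5^1 ≡ 5 (mod 97)
5^2 = (5^1)^2 ≡ 5^2 = 25 ≡ 25 (mod 97)
5^4 = (5^2)^2 ≡ 25^2 = 625 ≡ 43 (mod 97)
5^8 = (5^4)^2 ≡ 43^2 = 1849 ≡ 6 (mod 97)
5^14 = 5^8 · 5^4 · 5^2 ≡ 6 · 43 · 25 ≡ 48 (mod 97).
So B = 48. Node A then computes K = B^a mod p = 48^9 mod 97.
48^1 ≡ 48 (mod 97)
48^2 = (48^1)^2 ≡ 48^2 = 2304 ≡ 73 (mod 97)
48^4 = (48^2)^2 ≡ 73^2 = 5329 ≡ 91 (mod 97)
48^8 = (48^4)^2 ≡ 91^2 = 8281 ≡ 36 (mod 97)
48^9 = 48^8 · 48^1 ≡ 36 · 48 ≡ 79 (mod 97).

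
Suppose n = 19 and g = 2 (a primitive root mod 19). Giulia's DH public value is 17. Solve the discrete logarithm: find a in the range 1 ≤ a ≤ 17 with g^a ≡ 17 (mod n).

10

Try successive powers of 2 modulo 19:
2^1 ≡ 2
2^2 ≡ 4
2^3 ≡ 8
2^4 ≡ 16
2^5 ≡ 13
2^6 ≡ 7
2^7 ≡ 14
2^8 ≡ 9
2^9 ≡ 18
2^10 ≡ 17
Found: a = 10.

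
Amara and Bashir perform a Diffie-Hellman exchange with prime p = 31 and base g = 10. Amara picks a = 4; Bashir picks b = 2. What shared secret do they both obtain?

14

Bashir sends B = g^b mod p = 10^2 mod 31.
10^1 ≡ 10 (mod 31)
10^2 = (10^1)^2 ≡ 10^2 = 100 ≡ 7 (mod 31)
So B = 7. Amara then computes K = B^a mod p = 7^4 mod 31.
7^1 ≡ 7 (mod 31)
7^2 = (7^1)^2 ≡ 7^2 = 49 ≡ 18 (mod 31)
7^4 = (7^2)^2 ≡ 18^2 = 324 ≡ 14 (mod 31)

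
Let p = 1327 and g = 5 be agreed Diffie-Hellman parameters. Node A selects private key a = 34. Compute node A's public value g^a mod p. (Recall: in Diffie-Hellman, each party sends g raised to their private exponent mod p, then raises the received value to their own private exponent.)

208

Public value = 5^34 mod 1327.
5^1 ≡ 5 (mod 1327)
5^2 = (5^1)^2 ≡ 5^2 = 25 ≡ 25 (mod 1327)
5^4 = (5^2)^2 ≡ 25^2 = 625 ≡ 625 (mod 1327)
5^8 = (5^4)^2 ≡ 625^2 = 390625 ≡ 487 (mod 1327)
5^16 = (5^8)^2 ≡ 487^2 = 237169 ≡ 963 (mod 1327)
5^32 = (5^16)^2 ≡ 963^2 = 927369 ≡ 1123 (mod 1327)
5^34 = 5^32 · 5^2 ≡ 1123 · 25 ≡ 208 (mod 1327).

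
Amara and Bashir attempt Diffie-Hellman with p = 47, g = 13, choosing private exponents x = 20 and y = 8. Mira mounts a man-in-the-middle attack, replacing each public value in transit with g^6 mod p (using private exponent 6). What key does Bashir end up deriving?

Bashir receives Mira's public value M = 13^6 mod 47 instead of the honest one.
13^1 ≡ 13 (mod 47)
13^2 = (13^1)^2 ≡ 13^2 = 169 ≡ 28 (mod 47)
13^4 = (13^2)^2 ≡ 28^2 = 784 ≡ 32 (mod 47)
13^6 = 13^4 · 13^2 ≡ 32 · 28 ≡ 3 (mod 47).
So M = 3. Bashir computes K = M^8 mod 47.
3^1 ≡ 3 (mod 47)
3^2 = (3^1)^2 ≡ 3^2 = 9 ≡ 9 (mod 47)
3^4 = (3^2)^2 ≡ 9^2 = 81 ≡ 34 (mod 47)
3^8 = (3^4)^2 ≡ 34^2 = 1156 ≡ 28 (mod 47)

28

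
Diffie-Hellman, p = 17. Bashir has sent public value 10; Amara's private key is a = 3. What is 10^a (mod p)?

14

Shared key K = 10^3 mod 17.
10^1 ≡ 10 (mod 17)
10^2 = (10^1)^2 ≡ 10^2 = 100 ≡ 15 (mod 17)
10^3 = 10^2 · 10^1 ≡ 15 · 10 ≡ 14 (mod 17).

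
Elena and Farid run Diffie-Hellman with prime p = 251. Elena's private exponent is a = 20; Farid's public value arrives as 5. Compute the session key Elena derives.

20

Shared key K = 5^20 mod 251.
5^1 ≡ 5 (mod 251)
5^2 = (5^1)^2 ≡ 5^2 = 25 ≡ 25 (mod 251)
5^4 = (5^2)^2 ≡ 25^2 = 625 ≡ 123 (mod 251)
5^8 = (5^4)^2 ≡ 123^2 = 15129 ≡ 69 (mod 251)
5^16 = (5^8)^2 ≡ 69^2 = 4761 ≡ 243 (mod 251)
5^20 = 5^16 · 5^4 ≡ 243 · 123 ≡ 20 (mod 251).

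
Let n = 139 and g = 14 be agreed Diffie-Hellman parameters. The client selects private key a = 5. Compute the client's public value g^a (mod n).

Public value = 14^5 (mod 139).
14^1 ≡ 14 (mod 139)
14^2 = (14^1)^2 ≡ 14^2 = 196 ≡ 57 (mod 139)
14^4 = (14^2)^2 ≡ 57^2 = 3249 ≡ 52 (mod 139)
14^5 = 14^4 · 14^1 ≡ 52 · 14 ≡ 33 (mod 139).

33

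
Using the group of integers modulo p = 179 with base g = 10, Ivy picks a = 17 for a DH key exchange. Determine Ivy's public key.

Public value = 10^17 (mod 179).
10^1 ≡ 10 (mod 179)
10^2 = (10^1)^2 ≡ 10^2 = 100 ≡ 100 (mod 179)
10^4 = (10^2)^2 ≡ 100^2 = 10000 ≡ 155 (mod 179)
10^8 = (10^4)^2 ≡ 155^2 = 24025 ≡ 39 (mod 179)
10^16 = (10^8)^2 ≡ 39^2 = 1521 ≡ 89 (mod 179)
10^17 = 10^16 · 10^1 ≡ 89 · 10 ≡ 174 (mod 179).

174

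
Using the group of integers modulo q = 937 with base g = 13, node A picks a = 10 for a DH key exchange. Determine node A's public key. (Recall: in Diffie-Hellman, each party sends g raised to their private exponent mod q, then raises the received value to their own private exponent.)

924

Public value = 13^10 mod 937.
13^1 ≡ 13 (mod 937)
13^2 = (13^1)^2 ≡ 13^2 = 169 ≡ 169 (mod 937)
13^4 = (13^2)^2 ≡ 169^2 = 28561 ≡ 451 (mod 937)
13^8 = (13^4)^2 ≡ 451^2 = 203401 ≡ 72 (mod 937)
13^10 = 13^8 · 13^2 ≡ 72 · 169 ≡ 924 (mod 937).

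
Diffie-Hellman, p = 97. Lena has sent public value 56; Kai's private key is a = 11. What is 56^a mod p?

82

Shared key K = 56^11 mod 97.
56^1 ≡ 56 (mod 97)
56^2 = (56^1)^2 ≡ 56^2 = 3136 ≡ 32 (mod 97)
56^4 = (56^2)^2 ≡ 32^2 = 1024 ≡ 54 (mod 97)
56^8 = (56^4)^2 ≡ 54^2 = 2916 ≡ 6 (mod 97)
56^11 = 56^8 · 56^2 · 56^1 ≡ 6 · 32 · 56 ≡ 82 (mod 97).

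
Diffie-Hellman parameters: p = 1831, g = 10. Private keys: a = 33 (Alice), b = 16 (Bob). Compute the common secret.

Alice sends A = g^a mod p = 10^33 mod 1831.
10^1 ≡ 10 (mod 1831)
10^2 = (10^1)^2 ≡ 10^2 = 100 ≡ 100 (mod 1831)
10^4 = (10^2)^2 ≡ 100^2 = 10000 ≡ 845 (mod 1831)
10^8 = (10^4)^2 ≡ 845^2 = 714025 ≡ 1766 (mod 1831)
10^16 = (10^8)^2 ≡ 1766^2 = 3118756 ≡ 563 (mod 1831)
10^32 = (10^16)^2 ≡ 563^2 = 316969 ≡ 206 (mod 1831)
10^33 = 10^32 · 10^1 ≡ 206 · 10 ≡ 229 (mod 1831).
So A = 229. Bob then computes K = A^b mod p = 229^16 mod 1831.
229^1 ≡ 229 (mod 1831)
229^2 = (229^1)^2 ≡ 229^2 = 52441 ≡ 1173 (mod 1831)
229^4 = (229^2)^2 ≡ 1173^2 = 1375929 ≡ 848 (mod 1831)
229^8 = (229^4)^2 ≡ 848^2 = 719104 ≡ 1352 (mod 1831)
229^16 = (229^8)^2 ≡ 1352^2 = 1827904 ≡ 566 (mod 1831)

566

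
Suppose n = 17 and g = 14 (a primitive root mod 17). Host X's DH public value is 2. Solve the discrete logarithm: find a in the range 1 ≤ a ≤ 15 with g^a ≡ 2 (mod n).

14

Try successive powers of 14 modulo 17:
14^1 ≡ 14
14^2 ≡ 9
14^3 ≡ 7
14^4 ≡ 13
14^5 ≡ 12
14^6 ≡ 15
14^7 ≡ 6
14^8 ≡ 16
14^9 ≡ 3
14^10 ≡ 8
14^11 ≡ 10
14^12 ≡ 4
14^13 ≡ 5
14^14 ≡ 2
Found: a = 14.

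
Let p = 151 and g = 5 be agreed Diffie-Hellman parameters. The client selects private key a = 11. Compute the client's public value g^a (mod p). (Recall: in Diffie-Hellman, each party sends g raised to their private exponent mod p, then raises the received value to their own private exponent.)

10

Public value = 5^11 (mod 151).
5^1 ≡ 5 (mod 151)
5^2 = (5^1)^2 ≡ 5^2 = 25 ≡ 25 (mod 151)
5^4 = (5^2)^2 ≡ 25^2 = 625 ≡ 21 (mod 151)
5^8 = (5^4)^2 ≡ 21^2 = 441 ≡ 139 (mod 151)
5^11 = 5^8 · 5^2 · 5^1 ≡ 139 · 25 · 5 ≡ 10 (mod 151).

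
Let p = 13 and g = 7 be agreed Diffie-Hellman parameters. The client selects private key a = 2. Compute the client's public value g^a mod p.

10

Public value = 7^2 mod 13.
7^1 ≡ 7 (mod 13)
7^2 = (7^1)^2 ≡ 7^2 = 49 ≡ 10 (mod 13)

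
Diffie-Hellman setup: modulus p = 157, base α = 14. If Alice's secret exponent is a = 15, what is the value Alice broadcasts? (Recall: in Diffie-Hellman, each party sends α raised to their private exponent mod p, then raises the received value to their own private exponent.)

Public value = 14^15 mod 157.
14^1 ≡ 14 (mod 157)
14^2 = (14^1)^2 ≡ 14^2 = 196 ≡ 39 (mod 157)
14^4 = (14^2)^2 ≡ 39^2 = 1521 ≡ 108 (mod 157)
14^8 = (14^4)^2 ≡ 108^2 = 11664 ≡ 46 (mod 157)
14^15 = 14^8 · 14^4 · 14^2 · 14^1 ≡ 46 · 108 · 39 · 14 ≡ 39 (mod 157).

39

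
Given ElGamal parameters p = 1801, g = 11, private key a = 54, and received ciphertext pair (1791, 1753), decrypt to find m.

451

Shared mask s = c₁^a mod p = 1791^54 mod 1801.
1791^1 ≡ 1791 (mod 1801)
1791^2 = (1791^1)^2 ≡ 1791^2 = 3207681 ≡ 100 (mod 1801)
1791^4 = (1791^2)^2 ≡ 100^2 = 10000 ≡ 995 (mod 1801)
1791^8 = (1791^4)^2 ≡ 995^2 = 990025 ≡ 1276 (mod 1801)
1791^16 = (1791^8)^2 ≡ 1276^2 = 1628176 ≡ 72 (mod 1801)
1791^32 = (1791^16)^2 ≡ 72^2 = 5184 ≡ 1582 (mod 1801)
1791^54 = 1791^32 · 1791^16 · 1791^4 · 1791^2 ≡ 1582 · 72 · 995 · 100 ≡ 1737 (mod 1801).
So s = 1737; s⁻¹ ≡ 1604 (mod 1801).
m = c₂ · s⁻¹ mod 1801 = 1753 · 1604 mod 1801 = 451.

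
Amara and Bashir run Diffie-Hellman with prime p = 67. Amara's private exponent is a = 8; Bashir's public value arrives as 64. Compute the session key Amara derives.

Shared key K = 64^8 mod 67.
64^1 ≡ 64 (mod 67)
64^2 = (64^1)^2 ≡ 64^2 = 4096 ≡ 9 (mod 67)
64^4 = (64^2)^2 ≡ 9^2 = 81 ≡ 14 (mod 67)
64^8 = (64^4)^2 ≡ 14^2 = 196 ≡ 62 (mod 67)

62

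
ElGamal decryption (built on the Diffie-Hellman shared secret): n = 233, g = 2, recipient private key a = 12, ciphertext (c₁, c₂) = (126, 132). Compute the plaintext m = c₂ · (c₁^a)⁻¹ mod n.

Shared mask s = c₁^a mod n = 126^12 mod 233.
126^1 ≡ 126 (mod 233)
126^2 = (126^1)^2 ≡ 126^2 = 15876 ≡ 32 (mod 233)
126^4 = (126^2)^2 ≡ 32^2 = 1024 ≡ 92 (mod 233)
126^8 = (126^4)^2 ≡ 92^2 = 8464 ≡ 76 (mod 233)
126^12 = 126^8 · 126^4 ≡ 76 · 92 ≡ 2 (mod 233).
So s = 2; s⁻¹ ≡ 117 (mod 233).
m = c₂ · s⁻¹ mod 233 = 132 · 117 mod 233 = 66.

66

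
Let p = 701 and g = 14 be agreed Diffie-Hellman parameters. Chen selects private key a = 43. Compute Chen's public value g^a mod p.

190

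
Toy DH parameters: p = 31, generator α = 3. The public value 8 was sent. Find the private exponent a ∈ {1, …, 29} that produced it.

12

Try successive powers of 3 modulo 31:
3^1 ≡ 3
3^2 ≡ 9
3^3 ≡ 27
3^4 ≡ 19
3^5 ≡ 26
3^6 ≡ 16
3^7 ≡ 17
3^8 ≡ 20
3^9 ≡ 29
3^10 ≡ 25
3^11 ≡ 13
3^12 ≡ 8
Found: a = 12.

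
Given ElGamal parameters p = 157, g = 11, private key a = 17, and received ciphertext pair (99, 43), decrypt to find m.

Shared mask s = c₁^a mod p = 99^17 mod 157.
99^1 ≡ 99 (mod 157)
99^2 = (99^1)^2 ≡ 99^2 = 9801 ≡ 67 (mod 157)
99^4 = (99^2)^2 ≡ 67^2 = 4489 ≡ 93 (mod 157)
99^8 = (99^4)^2 ≡ 93^2 = 8649 ≡ 14 (mod 157)
99^16 = (99^8)^2 ≡ 14^2 = 196 ≡ 39 (mod 157)
99^17 = 99^16 · 99^1 ≡ 39 · 99 ≡ 93 (mod 157).
So s = 93; s⁻¹ ≡ 130 (mod 157).
m = c₂ · s⁻¹ mod 157 = 43 · 130 mod 157 = 95.

95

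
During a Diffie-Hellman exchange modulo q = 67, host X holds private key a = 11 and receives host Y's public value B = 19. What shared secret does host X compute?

Shared key K = 19^11 mod 67.
19^1 ≡ 19 (mod 67)
19^2 = (19^1)^2 ≡ 19^2 = 361 ≡ 26 (mod 67)
19^4 = (19^2)^2 ≡ 26^2 = 676 ≡ 6 (mod 67)
19^8 = (19^4)^2 ≡ 6^2 = 36 ≡ 36 (mod 67)
19^11 = 19^8 · 19^2 · 19^1 ≡ 36 · 26 · 19 ≡ 29 (mod 67).

29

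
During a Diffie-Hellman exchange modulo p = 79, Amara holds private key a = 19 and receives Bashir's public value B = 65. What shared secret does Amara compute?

46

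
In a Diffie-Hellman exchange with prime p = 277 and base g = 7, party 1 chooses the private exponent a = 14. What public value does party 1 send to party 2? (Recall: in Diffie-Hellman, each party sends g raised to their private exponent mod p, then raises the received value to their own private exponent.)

207

Public value = 7^14 mod 277.
7^1 ≡ 7 (mod 277)
7^2 = (7^1)^2 ≡ 7^2 = 49 ≡ 49 (mod 277)
7^4 = (7^2)^2 ≡ 49^2 = 2401 ≡ 185 (mod 277)
7^8 = (7^4)^2 ≡ 185^2 = 34225 ≡ 154 (mod 277)
7^14 = 7^8 · 7^4 · 7^2 ≡ 154 · 185 · 49 ≡ 207 (mod 277).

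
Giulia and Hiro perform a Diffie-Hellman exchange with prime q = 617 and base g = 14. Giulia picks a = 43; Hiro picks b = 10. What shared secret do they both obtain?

613

Hiro sends B = g^b mod q = 14^10 mod 617.
14^1 ≡ 14 (mod 617)
14^2 = (14^1)^2 ≡ 14^2 = 196 ≡ 196 (mod 617)
14^4 = (14^2)^2 ≡ 196^2 = 38416 ≡ 162 (mod 617)
14^8 = (14^4)^2 ≡ 162^2 = 26244 ≡ 330 (mod 617)
14^10 = 14^8 · 14^2 ≡ 330 · 196 ≡ 512 (mod 617).
So B = 512. Giulia then computes K = B^a mod q = 512^43 mod 617.
512^1 ≡ 512 (mod 617)
512^2 = (512^1)^2 ≡ 512^2 = 262144 ≡ 536 (mod 617)
512^4 = (512^2)^2 ≡ 536^2 = 287296 ≡ 391 (mod 617)
512^8 = (512^4)^2 ≡ 391^2 = 152881 ≡ 482 (mod 617)
512^16 = (512^8)^2 ≡ 482^2 = 232324 ≡ 332 (mod 617)
512^32 = (512^16)^2 ≡ 332^2 = 110224 ≡ 398 (mod 617)
512^43 = 512^32 · 512^8 · 512^2 · 512^1 ≡ 398 · 482 · 536 · 512 ≡ 613 (mod 617).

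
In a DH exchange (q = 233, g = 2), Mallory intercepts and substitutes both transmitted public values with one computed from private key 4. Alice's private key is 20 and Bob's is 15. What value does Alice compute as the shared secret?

Alice receives Mallory's public value M = 2^4 mod 233 instead of the honest one.
2^1 ≡ 2 (mod 233)
2^2 = (2^1)^2 ≡ 2^2 = 4 ≡ 4 (mod 233)
2^4 = (2^2)^2 ≡ 4^2 = 16 ≡ 16 (mod 233)
So M = 16. Alice computes K = M^20 mod 233.
16^1 ≡ 16 (mod 233)
16^2 = (16^1)^2 ≡ 16^2 = 256 ≡ 23 (mod 233)
16^4 = (16^2)^2 ≡ 23^2 = 529 ≡ 63 (mod 233)
16^8 = (16^4)^2 ≡ 63^2 = 3969 ≡ 8 (mod 233)
16^16 = (16^8)^2 ≡ 8^2 = 64 ≡ 64 (mod 233)
16^20 = 16^16 · 16^4 ≡ 64 · 63 ≡ 71 (mod 233).

71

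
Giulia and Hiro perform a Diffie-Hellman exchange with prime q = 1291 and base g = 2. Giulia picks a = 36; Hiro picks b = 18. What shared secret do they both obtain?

1283

Giulia sends A = g^a mod q = 2^36 mod 1291.
2^1 ≡ 2 (mod 1291)
2^2 = (2^1)^2 ≡ 2^2 = 4 ≡ 4 (mod 1291)
2^4 = (2^2)^2 ≡ 4^2 = 16 ≡ 16 (mod 1291)
2^8 = (2^4)^2 ≡ 16^2 = 256 ≡ 256 (mod 1291)
2^16 = (2^8)^2 ≡ 256^2 = 65536 ≡ 986 (mod 1291)
2^32 = (2^16)^2 ≡ 986^2 = 972196 ≡ 73 (mod 1291)
2^36 = 2^32 · 2^4 ≡ 73 · 16 ≡ 1168 (mod 1291).
So A = 1168. Hiro then computes K = A^b mod q = 1168^18 mod 1291.
1168^1 ≡ 1168 (mod 1291)
1168^2 = (1168^1)^2 ≡ 1168^2 = 1364224 ≡ 928 (mod 1291)
1168^4 = (1168^2)^2 ≡ 928^2 = 861184 ≡ 87 (mod 1291)
1168^8 = (1168^4)^2 ≡ 87^2 = 7569 ≡ 1114 (mod 1291)
1168^16 = (1168^8)^2 ≡ 1114^2 = 1240996 ≡ 345 (mod 1291)
1168^18 = 1168^16 · 1168^2 ≡ 345 · 928 ≡ 1283 (mod 1291).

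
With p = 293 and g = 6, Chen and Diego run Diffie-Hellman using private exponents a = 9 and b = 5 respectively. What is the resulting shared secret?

170

Diego sends B = g^b mod p = 6^5 mod 293.
6^1 ≡ 6 (mod 293)
6^2 = (6^1)^2 ≡ 6^2 = 36 ≡ 36 (mod 293)
6^4 = (6^2)^2 ≡ 36^2 = 1296 ≡ 124 (mod 293)
6^5 = 6^4 · 6^1 ≡ 124 · 6 ≡ 158 (mod 293).
So B = 158. Chen then computes K = B^a mod p = 158^9 mod 293.
158^1 ≡ 158 (mod 293)
158^2 = (158^1)^2 ≡ 158^2 = 24964 ≡ 59 (mod 293)
158^4 = (158^2)^2 ≡ 59^2 = 3481 ≡ 258 (mod 293)
158^8 = (158^4)^2 ≡ 258^2 = 66564 ≡ 53 (mod 293)
158^9 = 158^8 · 158^1 ≡ 53 · 158 ≡ 170 (mod 293).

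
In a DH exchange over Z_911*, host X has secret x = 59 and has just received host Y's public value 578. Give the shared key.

366

Shared key K = 578^59 mod 911.
578^1 ≡ 578 (mod 911)
578^2 = (578^1)^2 ≡ 578^2 = 334084 ≡ 658 (mod 911)
578^4 = (578^2)^2 ≡ 658^2 = 432964 ≡ 239 (mod 911)
578^8 = (578^4)^2 ≡ 239^2 = 57121 ≡ 639 (mod 911)
578^16 = (578^8)^2 ≡ 639^2 = 408321 ≡ 193 (mod 911)
578^32 = (578^16)^2 ≡ 193^2 = 37249 ≡ 809 (mod 911)
578^59 = 578^32 · 578^16 · 578^8 · 578^2 · 578^1 ≡ 809 · 193 · 639 · 658 · 578 ≡ 366 (mod 911).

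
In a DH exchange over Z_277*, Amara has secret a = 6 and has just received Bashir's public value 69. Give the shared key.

Shared key K = 69^6 mod 277.
69^1 ≡ 69 (mod 277)
69^2 = (69^1)^2 ≡ 69^2 = 4761 ≡ 52 (mod 277)
69^4 = (69^2)^2 ≡ 52^2 = 2704 ≡ 211 (mod 277)
69^6 = 69^4 · 69^2 ≡ 211 · 52 ≡ 169 (mod 277).

169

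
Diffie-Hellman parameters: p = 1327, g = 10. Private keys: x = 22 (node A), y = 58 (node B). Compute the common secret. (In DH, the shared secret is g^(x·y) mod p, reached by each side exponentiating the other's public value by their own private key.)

Node B sends B = g^y mod p = 10^58 mod 1327.
10^1 ≡ 10 (mod 1327)
10^2 = (10^1)^2 ≡ 10^2 = 100 ≡ 100 (mod 1327)
10^4 = (10^2)^2 ≡ 100^2 = 10000 ≡ 711 (mod 1327)
10^8 = (10^4)^2 ≡ 711^2 = 505521 ≡ 1261 (mod 1327)
10^16 = (10^8)^2 ≡ 1261^2 = 1590121 ≡ 375 (mod 1327)
10^32 = (10^16)^2 ≡ 375^2 = 140625 ≡ 1290 (mod 1327)
10^58 = 10^32 · 10^16 · 10^8 · 10^2 ≡ 1290 · 375 · 1261 · 100 ≡ 57 (mod 1327).
So B = 57. Node A then computes K = B^x mod p = 57^22 mod 1327.
57^1 ≡ 57 (mod 1327)
57^2 = (57^1)^2 ≡ 57^2 = 3249 ≡ 595 (mod 1327)
57^4 = (57^2)^2 ≡ 595^2 = 354025 ≡ 1043 (mod 1327)
57^8 = (57^4)^2 ≡ 1043^2 = 1087849 ≡ 1036 (mod 1327)
57^16 = (57^8)^2 ≡ 1036^2 = 1073296 ≡ 1080 (mod 1327)
57^22 = 57^16 · 57^4 · 57^2 ≡ 1080 · 1043 · 595 ≡ 1256 (mod 1327).

1256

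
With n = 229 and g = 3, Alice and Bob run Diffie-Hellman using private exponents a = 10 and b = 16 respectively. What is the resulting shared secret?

37

Alice sends A = g^a mod n = 3^10 mod 229.
3^1 ≡ 3 (mod 229)
3^2 = (3^1)^2 ≡ 3^2 = 9 ≡ 9 (mod 229)
3^4 = (3^2)^2 ≡ 9^2 = 81 ≡ 81 (mod 229)
3^8 = (3^4)^2 ≡ 81^2 = 6561 ≡ 149 (mod 229)
3^10 = 3^8 · 3^2 ≡ 149 · 9 ≡ 196 (mod 229).
So A = 196. Bob then computes K = A^b mod n = 196^16 mod 229.
196^1 ≡ 196 (mod 229)
196^2 = (196^1)^2 ≡ 196^2 = 38416 ≡ 173 (mod 229)
196^4 = (196^2)^2 ≡ 173^2 = 29929 ≡ 159 (mod 229)
196^8 = (196^4)^2 ≡ 159^2 = 25281 ≡ 91 (mod 229)
196^16 = (196^8)^2 ≡ 91^2 = 8281 ≡ 37 (mod 229)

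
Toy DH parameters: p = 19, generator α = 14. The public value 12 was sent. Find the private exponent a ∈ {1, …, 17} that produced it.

15

Try successive powers of 14 modulo 19:
14^1 ≡ 14
14^2 ≡ 6
14^3 ≡ 8
14^4 ≡ 17
14^5 ≡ 10
14^6 ≡ 7
14^7 ≡ 3
14^8 ≡ 4
14^9 ≡ 18
14^10 ≡ 5
14^11 ≡ 13
14^12 ≡ 11
14^13 ≡ 2
14^14 ≡ 9
14^15 ≡ 12
Found: a = 15.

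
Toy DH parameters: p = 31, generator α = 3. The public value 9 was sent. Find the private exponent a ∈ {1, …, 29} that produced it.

2

Try successive powers of 3 modulo 31:
3^1 ≡ 3
3^2 ≡ 9
Found: a = 2.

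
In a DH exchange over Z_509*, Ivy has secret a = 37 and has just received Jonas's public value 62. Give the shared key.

261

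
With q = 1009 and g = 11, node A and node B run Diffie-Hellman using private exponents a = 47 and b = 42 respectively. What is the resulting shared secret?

559

Node A sends A = g^a mod q = 11^47 mod 1009.
11^1 ≡ 11 (mod 1009)
11^2 = (11^1)^2 ≡ 11^2 = 121 ≡ 121 (mod 1009)
11^4 = (11^2)^2 ≡ 121^2 = 14641 ≡ 515 (mod 1009)
11^8 = (11^4)^2 ≡ 515^2 = 265225 ≡ 867 (mod 1009)
11^16 = (11^8)^2 ≡ 867^2 = 751689 ≡ 993 (mod 1009)
11^32 = (11^16)^2 ≡ 993^2 = 986049 ≡ 256 (mod 1009)
11^47 = 11^32 · 11^8 · 11^4 · 11^2 · 11^1 ≡ 256 · 867 · 515 · 121 · 11 ≡ 178 (mod 1009).
So A = 178. Node B then computes K = A^b mod q = 178^42 mod 1009.
178^1 ≡ 178 (mod 1009)
178^2 = (178^1)^2 ≡ 178^2 = 31684 ≡ 405 (mod 1009)
178^4 = (178^2)^2 ≡ 405^2 = 164025 ≡ 567 (mod 1009)
178^8 = (178^4)^2 ≡ 567^2 = 321489 ≡ 627 (mod 1009)
178^16 = (178^8)^2 ≡ 627^2 = 393129 ≡ 628 (mod 1009)
178^32 = (178^16)^2 ≡ 628^2 = 394384 ≡ 874 (mod 1009)
178^42 = 178^32 · 178^8 · 178^2 ≡ 874 · 627 · 405 ≡ 559 (mod 1009).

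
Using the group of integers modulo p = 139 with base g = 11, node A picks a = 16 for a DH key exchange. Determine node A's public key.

127

Public value = 11^{16} \pmod{139}.
11^1 ≡ 11 (mod 139)
11^2 = (11^1)^2 ≡ 11^2 = 121 ≡ 121 (mod 139)
11^4 = (11^2)^2 ≡ 121^2 = 14641 ≡ 46 (mod 139)
11^8 = (11^4)^2 ≡ 46^2 = 2116 ≡ 31 (mod 139)
11^16 = (11^8)^2 ≡ 31^2 = 961 ≡ 127 (mod 139)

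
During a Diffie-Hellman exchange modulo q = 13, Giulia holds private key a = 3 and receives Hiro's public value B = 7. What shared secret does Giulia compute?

5

Shared key K = 7^3 mod 13.
7^1 ≡ 7 (mod 13)
7^2 = (7^1)^2 ≡ 7^2 = 49 ≡ 10 (mod 13)
7^3 = 7^2 · 7^1 ≡ 10 · 7 ≡ 5 (mod 13).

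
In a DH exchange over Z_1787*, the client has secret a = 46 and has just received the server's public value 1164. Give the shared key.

Shared key K = 1164^46 mod 1787.
1164^1 ≡ 1164 (mod 1787)
1164^2 = (1164^1)^2 ≡ 1164^2 = 1354896 ≡ 350 (mod 1787)
1164^4 = (1164^2)^2 ≡ 350^2 = 122500 ≡ 984 (mod 1787)
1164^8 = (1164^4)^2 ≡ 984^2 = 968256 ≡ 1489 (mod 1787)
1164^16 = (1164^8)^2 ≡ 1489^2 = 2217121 ≡ 1241 (mod 1787)
1164^32 = (1164^16)^2 ≡ 1241^2 = 1540081 ≡ 1474 (mod 1787)
1164^46 = 1164^32 · 1164^8 · 1164^4 · 1164^2 ≡ 1474 · 1489 · 984 · 350 ≡ 1489 (mod 1787).

1489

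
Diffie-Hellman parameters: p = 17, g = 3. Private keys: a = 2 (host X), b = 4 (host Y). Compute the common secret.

16

Host X sends A = g^a mod p = 3^2 mod 17.
3^1 ≡ 3 (mod 17)
3^2 = (3^1)^2 ≡ 3^2 = 9 ≡ 9 (mod 17)
So A = 9. Host Y then computes K = A^b mod p = 9^4 mod 17.
9^1 ≡ 9 (mod 17)
9^2 = (9^1)^2 ≡ 9^2 = 81 ≡ 13 (mod 17)
9^4 = (9^2)^2 ≡ 13^2 = 169 ≡ 16 (mod 17)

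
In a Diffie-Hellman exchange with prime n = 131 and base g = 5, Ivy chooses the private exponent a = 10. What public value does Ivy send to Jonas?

99

Public value = 5^10 mod 131.
5^1 ≡ 5 (mod 131)
5^2 = (5^1)^2 ≡ 5^2 = 25 ≡ 25 (mod 131)
5^4 = (5^2)^2 ≡ 25^2 = 625 ≡ 101 (mod 131)
5^8 = (5^4)^2 ≡ 101^2 = 10201 ≡ 114 (mod 131)
5^10 = 5^8 · 5^2 ≡ 114 · 25 ≡ 99 (mod 131).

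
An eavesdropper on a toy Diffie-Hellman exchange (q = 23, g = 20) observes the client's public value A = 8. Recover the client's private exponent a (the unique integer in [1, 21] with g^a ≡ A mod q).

10

Try successive powers of 20 modulo 23:
20^1 ≡ 20
20^2 ≡ 9
20^3 ≡ 19
20^4 ≡ 12
20^5 ≡ 10
20^6 ≡ 16
20^7 ≡ 21
20^8 ≡ 6
20^9 ≡ 5
20^10 ≡ 8
Found: a = 10.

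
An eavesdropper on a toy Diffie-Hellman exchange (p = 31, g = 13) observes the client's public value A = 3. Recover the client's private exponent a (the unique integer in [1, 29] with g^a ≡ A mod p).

Try successive powers of 13 modulo 31:
13^1 ≡ 13
13^2 ≡ 14
13^3 ≡ 27
13^4 ≡ 10
13^5 ≡ 6
13^6 ≡ 16
13^7 ≡ 22
13^8 ≡ 7
13^9 ≡ 29
13^10 ≡ 5
13^11 ≡ 3
Found: a = 11.

11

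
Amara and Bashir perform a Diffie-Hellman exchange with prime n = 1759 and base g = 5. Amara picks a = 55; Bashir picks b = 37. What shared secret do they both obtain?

Amara sends A = g^a mod n = 5^55 mod 1759.
5^1 ≡ 5 (mod 1759)
5^2 = (5^1)^2 ≡ 5^2 = 25 ≡ 25 (mod 1759)
5^4 = (5^2)^2 ≡ 25^2 = 625 ≡ 625 (mod 1759)
5^8 = (5^4)^2 ≡ 625^2 = 390625 ≡ 127 (mod 1759)
5^16 = (5^8)^2 ≡ 127^2 = 16129 ≡ 298 (mod 1759)
5^32 = (5^16)^2 ≡ 298^2 = 88804 ≡ 854 (mod 1759)
5^55 = 5^32 · 5^16 · 5^4 · 5^2 · 5^1 ≡ 854 · 298 · 625 · 25 · 5 ≡ 1179 (mod 1759).
So A = 1179. Bashir then computes K = A^b mod n = 1179^37 mod 1759.
1179^1 ≡ 1179 (mod 1759)
1179^2 = (1179^1)^2 ≡ 1179^2 = 1390041 ≡ 431 (mod 1759)
1179^4 = (1179^2)^2 ≡ 431^2 = 185761 ≡ 1066 (mod 1759)
1179^8 = (1179^4)^2 ≡ 1066^2 = 1136356 ≡ 42 (mod 1759)
1179^16 = (1179^8)^2 ≡ 42^2 = 1764 ≡ 5 (mod 1759)
1179^32 = (1179^16)^2 ≡ 5^2 = 25 ≡ 25 (mod 1759)
1179^37 = 1179^32 · 1179^4 · 1179^1 ≡ 25 · 1066 · 1179 ≡ 1092 (mod 1759).

1092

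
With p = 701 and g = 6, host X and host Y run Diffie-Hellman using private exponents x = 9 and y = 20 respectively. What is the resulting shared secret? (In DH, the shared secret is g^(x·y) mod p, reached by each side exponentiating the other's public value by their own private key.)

Host X sends A = g^x mod p = 6^9 mod 701.
6^1 ≡ 6 (mod 701)
6^2 = (6^1)^2 ≡ 6^2 = 36 ≡ 36 (mod 701)
6^4 = (6^2)^2 ≡ 36^2 = 1296 ≡ 595 (mod 701)
6^8 = (6^4)^2 ≡ 595^2 = 354025 ≡ 20 (mod 701)
6^9 = 6^8 · 6^1 ≡ 20 · 6 ≡ 120 (mod 701).
So A = 120. Host Y then computes K = A^y mod p = 120^20 mod 701.
120^1 ≡ 120 (mod 701)
120^2 = (120^1)^2 ≡ 120^2 = 14400 ≡ 380 (mod 701)
120^4 = (120^2)^2 ≡ 380^2 = 144400 ≡ 695 (mod 701)
120^8 = (120^4)^2 ≡ 695^2 = 483025 ≡ 36 (mod 701)
120^16 = (120^8)^2 ≡ 36^2 = 1296 ≡ 595 (mod 701)
120^20 = 120^16 · 120^4 ≡ 595 · 695 ≡ 636 (mod 701).

636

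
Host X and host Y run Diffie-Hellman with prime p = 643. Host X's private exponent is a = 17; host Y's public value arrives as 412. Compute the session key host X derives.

286

Shared key K = 412^17 mod 643.
412^1 ≡ 412 (mod 643)
412^2 = (412^1)^2 ≡ 412^2 = 169744 ≡ 635 (mod 643)
412^4 = (412^2)^2 ≡ 635^2 = 403225 ≡ 64 (mod 643)
412^8 = (412^4)^2 ≡ 64^2 = 4096 ≡ 238 (mod 643)
412^16 = (412^8)^2 ≡ 238^2 = 56644 ≡ 60 (mod 643)
412^17 = 412^16 · 412^1 ≡ 60 · 412 ≡ 286 (mod 643).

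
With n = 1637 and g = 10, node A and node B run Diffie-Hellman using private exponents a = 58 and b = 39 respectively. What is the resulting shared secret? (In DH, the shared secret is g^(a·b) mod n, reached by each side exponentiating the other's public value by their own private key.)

Node B sends B = g^b mod n = 10^39 mod 1637.
10^1 ≡ 10 (mod 1637)
10^2 = (10^1)^2 ≡ 10^2 = 100 ≡ 100 (mod 1637)
10^4 = (10^2)^2 ≡ 100^2 = 10000 ≡ 178 (mod 1637)
10^8 = (10^4)^2 ≡ 178^2 = 31684 ≡ 581 (mod 1637)
10^16 = (10^8)^2 ≡ 581^2 = 337561 ≡ 339 (mod 1637)
10^32 = (10^16)^2 ≡ 339^2 = 114921 ≡ 331 (mod 1637)
10^39 = 10^32 · 10^4 · 10^2 · 10^1 ≡ 331 · 178 · 100 · 10 ≡ 733 (mod 1637).
So B = 733. Node A then computes K = B^a mod n = 733^58 mod 1637.
733^1 ≡ 733 (mod 1637)
733^2 = (733^1)^2 ≡ 733^2 = 537289 ≡ 353 (mod 1637)
733^4 = (733^2)^2 ≡ 353^2 = 124609 ≡ 197 (mod 1637)
733^8 = (733^4)^2 ≡ 197^2 = 38809 ≡ 1158 (mod 1637)
733^16 = (733^8)^2 ≡ 1158^2 = 1340964 ≡ 261 (mod 1637)
733^32 = (733^16)^2 ≡ 261^2 = 68121 ≡ 1004 (mod 1637)
733^58 = 733^32 · 733^16 · 733^8 · 733^2 ≡ 1004 · 261 · 1158 · 353 ≡ 1545 (mod 1637).

1545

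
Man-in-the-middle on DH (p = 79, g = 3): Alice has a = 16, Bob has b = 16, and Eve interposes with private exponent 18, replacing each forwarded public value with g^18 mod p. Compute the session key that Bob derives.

Bob receives Eve's public value M = 3^18 mod 79 instead of the honest one.
3^1 ≡ 3 (mod 79)
3^2 = (3^1)^2 ≡ 3^2 = 9 ≡ 9 (mod 79)
3^4 = (3^2)^2 ≡ 9^2 = 81 ≡ 2 (mod 79)
3^8 = (3^4)^2 ≡ 2^2 = 4 ≡ 4 (mod 79)
3^16 = (3^8)^2 ≡ 4^2 = 16 ≡ 16 (mod 79)
3^18 = 3^16 · 3^2 ≡ 16 · 9 ≡ 65 (mod 79).
So M = 65. Bob computes K = M^16 mod 79.
65^1 ≡ 65 (mod 79)
65^2 = (65^1)^2 ≡ 65^2 = 4225 ≡ 38 (mod 79)
65^4 = (65^2)^2 ≡ 38^2 = 1444 ≡ 22 (mod 79)
65^8 = (65^4)^2 ≡ 22^2 = 484 ≡ 10 (mod 79)
65^16 = (65^8)^2 ≡ 10^2 = 100 ≡ 21 (mod 79)

21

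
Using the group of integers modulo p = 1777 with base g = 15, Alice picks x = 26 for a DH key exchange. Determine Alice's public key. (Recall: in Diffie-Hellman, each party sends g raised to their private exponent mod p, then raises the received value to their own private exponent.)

1561

Public value = 15^26 mod 1777.
15^1 ≡ 15 (mod 1777)
15^2 = (15^1)^2 ≡ 15^2 = 225 ≡ 225 (mod 1777)
15^4 = (15^2)^2 ≡ 225^2 = 50625 ≡ 869 (mod 1777)
15^8 = (15^4)^2 ≡ 869^2 = 755161 ≡ 1713 (mod 1777)
15^16 = (15^8)^2 ≡ 1713^2 = 2934369 ≡ 542 (mod 1777)
15^26 = 15^16 · 15^8 · 15^2 ≡ 542 · 1713 · 225 ≡ 1561 (mod 1777).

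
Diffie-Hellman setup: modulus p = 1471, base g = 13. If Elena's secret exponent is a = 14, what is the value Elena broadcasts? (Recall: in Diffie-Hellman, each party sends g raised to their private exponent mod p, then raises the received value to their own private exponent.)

Public value = 13^14 (mod 1471).
13^1 ≡ 13 (mod 1471)
13^2 = (13^1)^2 ≡ 13^2 = 169 ≡ 169 (mod 1471)
13^4 = (13^2)^2 ≡ 169^2 = 28561 ≡ 612 (mod 1471)
13^8 = (13^4)^2 ≡ 612^2 = 374544 ≡ 910 (mod 1471)
13^14 = 13^8 · 13^4 · 13^2 ≡ 910 · 612 · 169 ≡ 487 (mod 1471).

487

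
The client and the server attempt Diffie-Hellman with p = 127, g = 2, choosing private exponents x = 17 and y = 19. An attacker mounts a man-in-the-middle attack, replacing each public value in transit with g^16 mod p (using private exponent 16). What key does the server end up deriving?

The server receives an attacker's public value M = 2^16 mod 127 instead of the honest one.
2^1 ≡ 2 (mod 127)
2^2 = (2^1)^2 ≡ 2^2 = 4 ≡ 4 (mod 127)
2^4 = (2^2)^2 ≡ 4^2 = 16 ≡ 16 (mod 127)
2^8 = (2^4)^2 ≡ 16^2 = 256 ≡ 2 (mod 127)
2^16 = (2^8)^2 ≡ 2^2 = 4 ≡ 4 (mod 127)
So M = 4. The server computes K = M^19 mod 127.
4^1 ≡ 4 (mod 127)
4^2 = (4^1)^2 ≡ 4^2 = 16 ≡ 16 (mod 127)
4^4 = (4^2)^2 ≡ 16^2 = 256 ≡ 2 (mod 127)
4^8 = (4^4)^2 ≡ 2^2 = 4 ≡ 4 (mod 127)
4^16 = (4^8)^2 ≡ 4^2 = 16 ≡ 16 (mod 127)
4^19 = 4^16 · 4^2 · 4^1 ≡ 16 · 16 · 4 ≡ 8 (mod 127).

8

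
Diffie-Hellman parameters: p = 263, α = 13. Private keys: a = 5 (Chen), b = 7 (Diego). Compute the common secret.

Chen sends A = α^a mod p = 13^5 mod 263.
13^1 ≡ 13 (mod 263)
13^2 = (13^1)^2 ≡ 13^2 = 169 ≡ 169 (mod 263)
13^4 = (13^2)^2 ≡ 169^2 = 28561 ≡ 157 (mod 263)
13^5 = 13^4 · 13^1 ≡ 157 · 13 ≡ 200 (mod 263).
So A = 200. Diego then computes K = A^b mod p = 200^7 mod 263.
200^1 ≡ 200 (mod 263)
200^2 = (200^1)^2 ≡ 200^2 = 40000 ≡ 24 (mod 263)
200^4 = (200^2)^2 ≡ 24^2 = 576 ≡ 50 (mod 263)
200^7 = 200^4 · 200^2 · 200^1 ≡ 50 · 24 · 200 ≡ 144 (mod 263).

144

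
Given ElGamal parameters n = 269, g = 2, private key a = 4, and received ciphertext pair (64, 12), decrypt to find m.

197

Shared mask s = c₁^a mod n = 64^4 mod 269.
64^1 ≡ 64 (mod 269)
64^2 = (64^1)^2 ≡ 64^2 = 4096 ≡ 61 (mod 269)
64^4 = (64^2)^2 ≡ 61^2 = 3721 ≡ 224 (mod 269)
So s = 224; s⁻¹ ≡ 263 (mod 269).
m = c₂ · s⁻¹ mod 269 = 12 · 263 mod 269 = 197.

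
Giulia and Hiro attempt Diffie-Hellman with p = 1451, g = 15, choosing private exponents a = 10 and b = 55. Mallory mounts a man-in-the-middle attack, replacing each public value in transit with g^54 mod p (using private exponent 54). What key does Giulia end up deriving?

1441

Giulia receives Mallory's public value M = 15^54 mod 1451 instead of the honest one.
15^1 ≡ 15 (mod 1451)
15^2 = (15^1)^2 ≡ 15^2 = 225 ≡ 225 (mod 1451)
15^4 = (15^2)^2 ≡ 225^2 = 50625 ≡ 1291 (mod 1451)
15^8 = (15^4)^2 ≡ 1291^2 = 1666681 ≡ 933 (mod 1451)
15^16 = (15^8)^2 ≡ 933^2 = 870489 ≡ 1340 (mod 1451)
15^32 = (15^16)^2 ≡ 1340^2 = 1795600 ≡ 713 (mod 1451)
15^54 = 15^32 · 15^16 · 15^4 · 15^2 ≡ 713 · 1340 · 1291 · 225 ≡ 675 (mod 1451).
So M = 675. Giulia computes K = M^10 mod 1451.
675^1 ≡ 675 (mod 1451)
675^2 = (675^1)^2 ≡ 675^2 = 455625 ≡ 11 (mod 1451)
675^4 = (675^2)^2 ≡ 11^2 = 121 ≡ 121 (mod 1451)
675^8 = (675^4)^2 ≡ 121^2 = 14641 ≡ 131 (mod 1451)
675^10 = 675^8 · 675^2 ≡ 131 · 11 ≡ 1441 (mod 1451).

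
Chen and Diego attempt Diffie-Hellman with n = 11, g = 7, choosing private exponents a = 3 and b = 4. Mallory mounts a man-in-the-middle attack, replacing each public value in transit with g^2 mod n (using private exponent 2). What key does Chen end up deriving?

Chen receives Mallory's public value M = 7^2 mod 11 instead of the honest one.
7^1 ≡ 7 (mod 11)
7^2 = (7^1)^2 ≡ 7^2 = 49 ≡ 5 (mod 11)
So M = 5. Chen computes K = M^3 mod 11.
5^1 ≡ 5 (mod 11)
5^2 = (5^1)^2 ≡ 5^2 = 25 ≡ 3 (mod 11)
5^3 = 5^2 · 5^1 ≡ 3 · 5 ≡ 4 (mod 11).

4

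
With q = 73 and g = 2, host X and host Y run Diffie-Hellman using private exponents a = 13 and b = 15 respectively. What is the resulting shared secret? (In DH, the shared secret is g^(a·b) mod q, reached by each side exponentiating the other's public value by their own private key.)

Host Y sends B = g^b mod q = 2^15 mod 73.
2^1 ≡ 2 (mod 73)
2^2 = (2^1)^2 ≡ 2^2 = 4 ≡ 4 (mod 73)
2^4 = (2^2)^2 ≡ 4^2 = 16 ≡ 16 (mod 73)
2^8 = (2^4)^2 ≡ 16^2 = 256 ≡ 37 (mod 73)
2^15 = 2^8 · 2^4 · 2^2 · 2^1 ≡ 37 · 16 · 4 · 2 ≡ 64 (mod 73).
So B = 64. Host X then computes K = B^a mod q = 64^13 mod 73.
64^1 ≡ 64 (mod 73)
64^2 = (64^1)^2 ≡ 64^2 = 4096 ≡ 8 (mod 73)
64^4 = (64^2)^2 ≡ 8^2 = 64 ≡ 64 (mod 73)
64^8 = (64^4)^2 ≡ 64^2 = 4096 ≡ 8 (mod 73)
64^13 = 64^8 · 64^4 · 64^1 ≡ 8 · 64 · 64 ≡ 64 (mod 73).

64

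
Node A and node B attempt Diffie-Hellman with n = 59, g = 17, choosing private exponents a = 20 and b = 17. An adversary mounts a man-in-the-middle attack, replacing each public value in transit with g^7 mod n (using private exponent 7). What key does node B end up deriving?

Node B receives an adversary's public value M = 17^7 mod 59 instead of the honest one.
17^1 ≡ 17 (mod 59)
17^2 = (17^1)^2 ≡ 17^2 = 289 ≡ 53 (mod 59)
17^4 = (17^2)^2 ≡ 53^2 = 2809 ≡ 36 (mod 59)
17^7 = 17^4 · 17^2 · 17^1 ≡ 36 · 53 · 17 ≡ 45 (mod 59).
So M = 45. Node B computes K = M^17 mod 59.
45^1 ≡ 45 (mod 59)
45^2 = (45^1)^2 ≡ 45^2 = 2025 ≡ 19 (mod 59)
45^4 = (45^2)^2 ≡ 19^2 = 361 ≡ 7 (mod 59)
45^8 = (45^4)^2 ≡ 7^2 = 49 ≡ 49 (mod 59)
45^16 = (45^8)^2 ≡ 49^2 = 2401 ≡ 41 (mod 59)
45^17 = 45^16 · 45^1 ≡ 41 · 45 ≡ 16 (mod 59).

16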